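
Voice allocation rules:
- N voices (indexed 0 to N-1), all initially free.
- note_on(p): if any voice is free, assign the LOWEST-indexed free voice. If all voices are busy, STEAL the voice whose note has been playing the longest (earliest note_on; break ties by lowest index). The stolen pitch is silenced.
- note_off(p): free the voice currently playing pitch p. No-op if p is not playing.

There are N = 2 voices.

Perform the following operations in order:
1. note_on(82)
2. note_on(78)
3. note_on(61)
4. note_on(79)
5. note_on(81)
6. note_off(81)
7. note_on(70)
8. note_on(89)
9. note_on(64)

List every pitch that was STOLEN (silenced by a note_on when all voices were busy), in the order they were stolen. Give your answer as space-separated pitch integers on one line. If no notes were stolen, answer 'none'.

Op 1: note_on(82): voice 0 is free -> assigned | voices=[82 -]
Op 2: note_on(78): voice 1 is free -> assigned | voices=[82 78]
Op 3: note_on(61): all voices busy, STEAL voice 0 (pitch 82, oldest) -> assign | voices=[61 78]
Op 4: note_on(79): all voices busy, STEAL voice 1 (pitch 78, oldest) -> assign | voices=[61 79]
Op 5: note_on(81): all voices busy, STEAL voice 0 (pitch 61, oldest) -> assign | voices=[81 79]
Op 6: note_off(81): free voice 0 | voices=[- 79]
Op 7: note_on(70): voice 0 is free -> assigned | voices=[70 79]
Op 8: note_on(89): all voices busy, STEAL voice 1 (pitch 79, oldest) -> assign | voices=[70 89]
Op 9: note_on(64): all voices busy, STEAL voice 0 (pitch 70, oldest) -> assign | voices=[64 89]

Answer: 82 78 61 79 70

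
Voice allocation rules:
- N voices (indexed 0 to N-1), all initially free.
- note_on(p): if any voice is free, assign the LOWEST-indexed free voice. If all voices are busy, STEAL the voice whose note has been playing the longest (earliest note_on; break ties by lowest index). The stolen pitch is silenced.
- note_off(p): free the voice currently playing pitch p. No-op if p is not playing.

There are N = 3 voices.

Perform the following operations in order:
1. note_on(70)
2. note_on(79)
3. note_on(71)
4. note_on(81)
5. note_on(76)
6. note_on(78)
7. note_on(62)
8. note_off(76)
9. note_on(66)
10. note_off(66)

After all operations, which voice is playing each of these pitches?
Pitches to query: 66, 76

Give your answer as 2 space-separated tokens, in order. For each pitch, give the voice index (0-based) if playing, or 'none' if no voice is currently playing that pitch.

Op 1: note_on(70): voice 0 is free -> assigned | voices=[70 - -]
Op 2: note_on(79): voice 1 is free -> assigned | voices=[70 79 -]
Op 3: note_on(71): voice 2 is free -> assigned | voices=[70 79 71]
Op 4: note_on(81): all voices busy, STEAL voice 0 (pitch 70, oldest) -> assign | voices=[81 79 71]
Op 5: note_on(76): all voices busy, STEAL voice 1 (pitch 79, oldest) -> assign | voices=[81 76 71]
Op 6: note_on(78): all voices busy, STEAL voice 2 (pitch 71, oldest) -> assign | voices=[81 76 78]
Op 7: note_on(62): all voices busy, STEAL voice 0 (pitch 81, oldest) -> assign | voices=[62 76 78]
Op 8: note_off(76): free voice 1 | voices=[62 - 78]
Op 9: note_on(66): voice 1 is free -> assigned | voices=[62 66 78]
Op 10: note_off(66): free voice 1 | voices=[62 - 78]

Answer: none none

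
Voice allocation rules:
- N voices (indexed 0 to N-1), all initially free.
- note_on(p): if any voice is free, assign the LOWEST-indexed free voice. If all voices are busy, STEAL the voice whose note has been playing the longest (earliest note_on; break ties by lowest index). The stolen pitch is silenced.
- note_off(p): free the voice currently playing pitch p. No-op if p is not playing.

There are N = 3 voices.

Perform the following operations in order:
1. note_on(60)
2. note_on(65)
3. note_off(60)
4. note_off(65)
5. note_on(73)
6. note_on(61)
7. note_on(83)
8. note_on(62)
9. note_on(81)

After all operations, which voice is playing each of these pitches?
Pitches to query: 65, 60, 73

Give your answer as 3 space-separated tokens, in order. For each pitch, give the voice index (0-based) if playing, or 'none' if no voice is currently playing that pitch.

Answer: none none none

Derivation:
Op 1: note_on(60): voice 0 is free -> assigned | voices=[60 - -]
Op 2: note_on(65): voice 1 is free -> assigned | voices=[60 65 -]
Op 3: note_off(60): free voice 0 | voices=[- 65 -]
Op 4: note_off(65): free voice 1 | voices=[- - -]
Op 5: note_on(73): voice 0 is free -> assigned | voices=[73 - -]
Op 6: note_on(61): voice 1 is free -> assigned | voices=[73 61 -]
Op 7: note_on(83): voice 2 is free -> assigned | voices=[73 61 83]
Op 8: note_on(62): all voices busy, STEAL voice 0 (pitch 73, oldest) -> assign | voices=[62 61 83]
Op 9: note_on(81): all voices busy, STEAL voice 1 (pitch 61, oldest) -> assign | voices=[62 81 83]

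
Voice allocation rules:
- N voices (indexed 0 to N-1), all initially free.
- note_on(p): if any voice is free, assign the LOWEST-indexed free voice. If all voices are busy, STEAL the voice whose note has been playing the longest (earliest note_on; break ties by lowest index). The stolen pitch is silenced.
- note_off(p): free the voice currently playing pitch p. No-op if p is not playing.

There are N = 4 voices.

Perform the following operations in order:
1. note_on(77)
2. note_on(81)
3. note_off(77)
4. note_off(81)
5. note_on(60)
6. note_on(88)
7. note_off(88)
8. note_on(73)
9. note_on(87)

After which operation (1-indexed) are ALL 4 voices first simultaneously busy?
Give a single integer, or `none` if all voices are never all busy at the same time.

Op 1: note_on(77): voice 0 is free -> assigned | voices=[77 - - -]
Op 2: note_on(81): voice 1 is free -> assigned | voices=[77 81 - -]
Op 3: note_off(77): free voice 0 | voices=[- 81 - -]
Op 4: note_off(81): free voice 1 | voices=[- - - -]
Op 5: note_on(60): voice 0 is free -> assigned | voices=[60 - - -]
Op 6: note_on(88): voice 1 is free -> assigned | voices=[60 88 - -]
Op 7: note_off(88): free voice 1 | voices=[60 - - -]
Op 8: note_on(73): voice 1 is free -> assigned | voices=[60 73 - -]
Op 9: note_on(87): voice 2 is free -> assigned | voices=[60 73 87 -]

Answer: none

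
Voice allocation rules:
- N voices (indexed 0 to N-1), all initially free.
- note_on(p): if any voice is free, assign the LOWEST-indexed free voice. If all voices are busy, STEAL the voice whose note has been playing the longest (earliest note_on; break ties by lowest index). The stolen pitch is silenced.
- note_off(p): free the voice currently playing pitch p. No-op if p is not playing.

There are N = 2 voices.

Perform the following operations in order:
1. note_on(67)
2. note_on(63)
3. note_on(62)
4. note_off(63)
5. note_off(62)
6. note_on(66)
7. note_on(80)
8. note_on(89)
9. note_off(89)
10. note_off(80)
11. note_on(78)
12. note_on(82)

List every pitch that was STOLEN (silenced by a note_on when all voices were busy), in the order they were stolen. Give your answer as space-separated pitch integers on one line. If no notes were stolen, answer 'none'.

Answer: 67 66

Derivation:
Op 1: note_on(67): voice 0 is free -> assigned | voices=[67 -]
Op 2: note_on(63): voice 1 is free -> assigned | voices=[67 63]
Op 3: note_on(62): all voices busy, STEAL voice 0 (pitch 67, oldest) -> assign | voices=[62 63]
Op 4: note_off(63): free voice 1 | voices=[62 -]
Op 5: note_off(62): free voice 0 | voices=[- -]
Op 6: note_on(66): voice 0 is free -> assigned | voices=[66 -]
Op 7: note_on(80): voice 1 is free -> assigned | voices=[66 80]
Op 8: note_on(89): all voices busy, STEAL voice 0 (pitch 66, oldest) -> assign | voices=[89 80]
Op 9: note_off(89): free voice 0 | voices=[- 80]
Op 10: note_off(80): free voice 1 | voices=[- -]
Op 11: note_on(78): voice 0 is free -> assigned | voices=[78 -]
Op 12: note_on(82): voice 1 is free -> assigned | voices=[78 82]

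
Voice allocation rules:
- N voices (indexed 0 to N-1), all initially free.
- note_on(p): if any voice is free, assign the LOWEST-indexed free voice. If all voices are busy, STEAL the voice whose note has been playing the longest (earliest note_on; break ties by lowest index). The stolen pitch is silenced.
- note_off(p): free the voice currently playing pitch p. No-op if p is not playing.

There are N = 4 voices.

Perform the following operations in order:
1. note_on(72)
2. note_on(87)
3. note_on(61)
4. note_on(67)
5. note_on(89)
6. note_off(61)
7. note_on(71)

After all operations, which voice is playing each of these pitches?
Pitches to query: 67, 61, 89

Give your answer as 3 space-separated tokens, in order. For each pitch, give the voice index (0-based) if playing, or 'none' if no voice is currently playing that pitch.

Answer: 3 none 0

Derivation:
Op 1: note_on(72): voice 0 is free -> assigned | voices=[72 - - -]
Op 2: note_on(87): voice 1 is free -> assigned | voices=[72 87 - -]
Op 3: note_on(61): voice 2 is free -> assigned | voices=[72 87 61 -]
Op 4: note_on(67): voice 3 is free -> assigned | voices=[72 87 61 67]
Op 5: note_on(89): all voices busy, STEAL voice 0 (pitch 72, oldest) -> assign | voices=[89 87 61 67]
Op 6: note_off(61): free voice 2 | voices=[89 87 - 67]
Op 7: note_on(71): voice 2 is free -> assigned | voices=[89 87 71 67]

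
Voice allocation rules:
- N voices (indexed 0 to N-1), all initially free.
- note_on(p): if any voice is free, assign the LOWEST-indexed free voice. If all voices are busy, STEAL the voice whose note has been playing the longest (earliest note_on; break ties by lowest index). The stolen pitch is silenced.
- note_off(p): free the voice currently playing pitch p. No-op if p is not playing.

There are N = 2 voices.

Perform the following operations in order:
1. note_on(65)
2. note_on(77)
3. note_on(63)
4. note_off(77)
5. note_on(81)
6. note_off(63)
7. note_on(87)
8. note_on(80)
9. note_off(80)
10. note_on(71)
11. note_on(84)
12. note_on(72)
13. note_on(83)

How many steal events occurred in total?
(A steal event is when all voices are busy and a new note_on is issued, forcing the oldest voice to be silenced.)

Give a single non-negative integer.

Answer: 5

Derivation:
Op 1: note_on(65): voice 0 is free -> assigned | voices=[65 -]
Op 2: note_on(77): voice 1 is free -> assigned | voices=[65 77]
Op 3: note_on(63): all voices busy, STEAL voice 0 (pitch 65, oldest) -> assign | voices=[63 77]
Op 4: note_off(77): free voice 1 | voices=[63 -]
Op 5: note_on(81): voice 1 is free -> assigned | voices=[63 81]
Op 6: note_off(63): free voice 0 | voices=[- 81]
Op 7: note_on(87): voice 0 is free -> assigned | voices=[87 81]
Op 8: note_on(80): all voices busy, STEAL voice 1 (pitch 81, oldest) -> assign | voices=[87 80]
Op 9: note_off(80): free voice 1 | voices=[87 -]
Op 10: note_on(71): voice 1 is free -> assigned | voices=[87 71]
Op 11: note_on(84): all voices busy, STEAL voice 0 (pitch 87, oldest) -> assign | voices=[84 71]
Op 12: note_on(72): all voices busy, STEAL voice 1 (pitch 71, oldest) -> assign | voices=[84 72]
Op 13: note_on(83): all voices busy, STEAL voice 0 (pitch 84, oldest) -> assign | voices=[83 72]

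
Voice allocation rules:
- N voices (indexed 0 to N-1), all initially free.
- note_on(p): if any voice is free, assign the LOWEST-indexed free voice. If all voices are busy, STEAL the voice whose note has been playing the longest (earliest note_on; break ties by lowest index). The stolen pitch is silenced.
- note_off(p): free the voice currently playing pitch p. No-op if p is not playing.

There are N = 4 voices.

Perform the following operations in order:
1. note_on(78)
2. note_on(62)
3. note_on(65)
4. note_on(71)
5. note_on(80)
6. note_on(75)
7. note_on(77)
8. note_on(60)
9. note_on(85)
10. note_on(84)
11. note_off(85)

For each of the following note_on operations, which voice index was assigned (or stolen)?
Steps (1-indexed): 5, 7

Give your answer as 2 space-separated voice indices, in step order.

Op 1: note_on(78): voice 0 is free -> assigned | voices=[78 - - -]
Op 2: note_on(62): voice 1 is free -> assigned | voices=[78 62 - -]
Op 3: note_on(65): voice 2 is free -> assigned | voices=[78 62 65 -]
Op 4: note_on(71): voice 3 is free -> assigned | voices=[78 62 65 71]
Op 5: note_on(80): all voices busy, STEAL voice 0 (pitch 78, oldest) -> assign | voices=[80 62 65 71]
Op 6: note_on(75): all voices busy, STEAL voice 1 (pitch 62, oldest) -> assign | voices=[80 75 65 71]
Op 7: note_on(77): all voices busy, STEAL voice 2 (pitch 65, oldest) -> assign | voices=[80 75 77 71]
Op 8: note_on(60): all voices busy, STEAL voice 3 (pitch 71, oldest) -> assign | voices=[80 75 77 60]
Op 9: note_on(85): all voices busy, STEAL voice 0 (pitch 80, oldest) -> assign | voices=[85 75 77 60]
Op 10: note_on(84): all voices busy, STEAL voice 1 (pitch 75, oldest) -> assign | voices=[85 84 77 60]
Op 11: note_off(85): free voice 0 | voices=[- 84 77 60]

Answer: 0 2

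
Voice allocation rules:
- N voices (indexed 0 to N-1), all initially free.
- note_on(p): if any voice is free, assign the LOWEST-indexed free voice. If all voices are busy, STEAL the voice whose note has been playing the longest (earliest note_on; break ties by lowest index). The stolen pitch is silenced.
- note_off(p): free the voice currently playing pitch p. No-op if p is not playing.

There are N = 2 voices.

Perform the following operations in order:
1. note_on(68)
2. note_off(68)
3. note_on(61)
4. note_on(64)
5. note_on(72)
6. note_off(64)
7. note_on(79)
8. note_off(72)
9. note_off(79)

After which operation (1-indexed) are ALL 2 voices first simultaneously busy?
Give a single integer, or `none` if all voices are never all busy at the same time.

Answer: 4

Derivation:
Op 1: note_on(68): voice 0 is free -> assigned | voices=[68 -]
Op 2: note_off(68): free voice 0 | voices=[- -]
Op 3: note_on(61): voice 0 is free -> assigned | voices=[61 -]
Op 4: note_on(64): voice 1 is free -> assigned | voices=[61 64]
Op 5: note_on(72): all voices busy, STEAL voice 0 (pitch 61, oldest) -> assign | voices=[72 64]
Op 6: note_off(64): free voice 1 | voices=[72 -]
Op 7: note_on(79): voice 1 is free -> assigned | voices=[72 79]
Op 8: note_off(72): free voice 0 | voices=[- 79]
Op 9: note_off(79): free voice 1 | voices=[- -]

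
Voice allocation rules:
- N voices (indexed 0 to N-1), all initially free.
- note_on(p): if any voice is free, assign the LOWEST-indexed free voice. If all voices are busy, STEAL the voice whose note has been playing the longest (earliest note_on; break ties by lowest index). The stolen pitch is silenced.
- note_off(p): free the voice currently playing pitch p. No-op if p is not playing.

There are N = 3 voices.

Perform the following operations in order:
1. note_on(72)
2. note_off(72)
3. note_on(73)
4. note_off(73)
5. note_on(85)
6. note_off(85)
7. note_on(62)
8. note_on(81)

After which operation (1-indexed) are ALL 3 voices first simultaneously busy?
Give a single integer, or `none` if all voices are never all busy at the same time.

Op 1: note_on(72): voice 0 is free -> assigned | voices=[72 - -]
Op 2: note_off(72): free voice 0 | voices=[- - -]
Op 3: note_on(73): voice 0 is free -> assigned | voices=[73 - -]
Op 4: note_off(73): free voice 0 | voices=[- - -]
Op 5: note_on(85): voice 0 is free -> assigned | voices=[85 - -]
Op 6: note_off(85): free voice 0 | voices=[- - -]
Op 7: note_on(62): voice 0 is free -> assigned | voices=[62 - -]
Op 8: note_on(81): voice 1 is free -> assigned | voices=[62 81 -]

Answer: none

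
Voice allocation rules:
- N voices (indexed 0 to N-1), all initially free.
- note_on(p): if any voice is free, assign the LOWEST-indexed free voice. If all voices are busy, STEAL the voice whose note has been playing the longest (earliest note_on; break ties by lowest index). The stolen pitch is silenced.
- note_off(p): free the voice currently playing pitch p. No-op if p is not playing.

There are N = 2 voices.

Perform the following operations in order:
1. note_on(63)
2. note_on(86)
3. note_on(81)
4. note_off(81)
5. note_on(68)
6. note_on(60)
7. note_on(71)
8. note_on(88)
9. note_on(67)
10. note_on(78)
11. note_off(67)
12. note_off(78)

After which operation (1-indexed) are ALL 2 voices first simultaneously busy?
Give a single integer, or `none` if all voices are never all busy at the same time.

Answer: 2

Derivation:
Op 1: note_on(63): voice 0 is free -> assigned | voices=[63 -]
Op 2: note_on(86): voice 1 is free -> assigned | voices=[63 86]
Op 3: note_on(81): all voices busy, STEAL voice 0 (pitch 63, oldest) -> assign | voices=[81 86]
Op 4: note_off(81): free voice 0 | voices=[- 86]
Op 5: note_on(68): voice 0 is free -> assigned | voices=[68 86]
Op 6: note_on(60): all voices busy, STEAL voice 1 (pitch 86, oldest) -> assign | voices=[68 60]
Op 7: note_on(71): all voices busy, STEAL voice 0 (pitch 68, oldest) -> assign | voices=[71 60]
Op 8: note_on(88): all voices busy, STEAL voice 1 (pitch 60, oldest) -> assign | voices=[71 88]
Op 9: note_on(67): all voices busy, STEAL voice 0 (pitch 71, oldest) -> assign | voices=[67 88]
Op 10: note_on(78): all voices busy, STEAL voice 1 (pitch 88, oldest) -> assign | voices=[67 78]
Op 11: note_off(67): free voice 0 | voices=[- 78]
Op 12: note_off(78): free voice 1 | voices=[- -]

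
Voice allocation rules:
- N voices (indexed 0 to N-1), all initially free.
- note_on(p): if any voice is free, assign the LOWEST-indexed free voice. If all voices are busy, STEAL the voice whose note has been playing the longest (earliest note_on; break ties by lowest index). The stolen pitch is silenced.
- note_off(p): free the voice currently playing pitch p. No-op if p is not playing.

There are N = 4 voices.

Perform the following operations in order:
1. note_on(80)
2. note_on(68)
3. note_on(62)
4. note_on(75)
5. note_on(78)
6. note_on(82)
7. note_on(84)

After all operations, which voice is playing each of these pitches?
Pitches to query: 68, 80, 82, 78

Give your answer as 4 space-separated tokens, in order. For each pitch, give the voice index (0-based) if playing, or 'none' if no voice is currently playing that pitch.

Answer: none none 1 0

Derivation:
Op 1: note_on(80): voice 0 is free -> assigned | voices=[80 - - -]
Op 2: note_on(68): voice 1 is free -> assigned | voices=[80 68 - -]
Op 3: note_on(62): voice 2 is free -> assigned | voices=[80 68 62 -]
Op 4: note_on(75): voice 3 is free -> assigned | voices=[80 68 62 75]
Op 5: note_on(78): all voices busy, STEAL voice 0 (pitch 80, oldest) -> assign | voices=[78 68 62 75]
Op 6: note_on(82): all voices busy, STEAL voice 1 (pitch 68, oldest) -> assign | voices=[78 82 62 75]
Op 7: note_on(84): all voices busy, STEAL voice 2 (pitch 62, oldest) -> assign | voices=[78 82 84 75]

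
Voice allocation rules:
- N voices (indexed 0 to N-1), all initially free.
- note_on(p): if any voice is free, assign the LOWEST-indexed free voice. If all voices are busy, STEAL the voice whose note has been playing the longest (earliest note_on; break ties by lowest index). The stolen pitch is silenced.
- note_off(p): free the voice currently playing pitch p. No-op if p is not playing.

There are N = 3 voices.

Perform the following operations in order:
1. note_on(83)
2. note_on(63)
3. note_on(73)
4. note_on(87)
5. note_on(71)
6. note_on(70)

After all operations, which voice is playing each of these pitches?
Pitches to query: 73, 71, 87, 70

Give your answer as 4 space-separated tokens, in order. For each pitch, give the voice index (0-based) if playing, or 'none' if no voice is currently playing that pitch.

Answer: none 1 0 2

Derivation:
Op 1: note_on(83): voice 0 is free -> assigned | voices=[83 - -]
Op 2: note_on(63): voice 1 is free -> assigned | voices=[83 63 -]
Op 3: note_on(73): voice 2 is free -> assigned | voices=[83 63 73]
Op 4: note_on(87): all voices busy, STEAL voice 0 (pitch 83, oldest) -> assign | voices=[87 63 73]
Op 5: note_on(71): all voices busy, STEAL voice 1 (pitch 63, oldest) -> assign | voices=[87 71 73]
Op 6: note_on(70): all voices busy, STEAL voice 2 (pitch 73, oldest) -> assign | voices=[87 71 70]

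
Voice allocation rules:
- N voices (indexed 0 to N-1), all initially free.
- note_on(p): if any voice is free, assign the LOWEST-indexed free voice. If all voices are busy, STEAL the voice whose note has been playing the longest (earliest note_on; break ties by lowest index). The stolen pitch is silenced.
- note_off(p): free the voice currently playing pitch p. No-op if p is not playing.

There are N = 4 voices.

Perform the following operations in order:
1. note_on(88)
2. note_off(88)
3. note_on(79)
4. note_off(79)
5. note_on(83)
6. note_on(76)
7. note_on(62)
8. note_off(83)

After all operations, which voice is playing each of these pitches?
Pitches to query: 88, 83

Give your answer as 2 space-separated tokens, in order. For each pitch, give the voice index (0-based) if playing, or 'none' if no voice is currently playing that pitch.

Op 1: note_on(88): voice 0 is free -> assigned | voices=[88 - - -]
Op 2: note_off(88): free voice 0 | voices=[- - - -]
Op 3: note_on(79): voice 0 is free -> assigned | voices=[79 - - -]
Op 4: note_off(79): free voice 0 | voices=[- - - -]
Op 5: note_on(83): voice 0 is free -> assigned | voices=[83 - - -]
Op 6: note_on(76): voice 1 is free -> assigned | voices=[83 76 - -]
Op 7: note_on(62): voice 2 is free -> assigned | voices=[83 76 62 -]
Op 8: note_off(83): free voice 0 | voices=[- 76 62 -]

Answer: none none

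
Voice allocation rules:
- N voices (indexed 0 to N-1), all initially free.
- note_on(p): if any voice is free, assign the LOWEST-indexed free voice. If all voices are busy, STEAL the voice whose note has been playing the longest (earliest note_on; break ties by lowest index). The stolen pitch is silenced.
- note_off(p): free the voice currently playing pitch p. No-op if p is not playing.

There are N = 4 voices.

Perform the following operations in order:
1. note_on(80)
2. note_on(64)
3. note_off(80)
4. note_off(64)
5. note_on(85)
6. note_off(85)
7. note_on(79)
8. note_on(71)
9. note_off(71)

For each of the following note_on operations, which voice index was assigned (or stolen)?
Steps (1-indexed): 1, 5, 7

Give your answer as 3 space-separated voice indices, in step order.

Op 1: note_on(80): voice 0 is free -> assigned | voices=[80 - - -]
Op 2: note_on(64): voice 1 is free -> assigned | voices=[80 64 - -]
Op 3: note_off(80): free voice 0 | voices=[- 64 - -]
Op 4: note_off(64): free voice 1 | voices=[- - - -]
Op 5: note_on(85): voice 0 is free -> assigned | voices=[85 - - -]
Op 6: note_off(85): free voice 0 | voices=[- - - -]
Op 7: note_on(79): voice 0 is free -> assigned | voices=[79 - - -]
Op 8: note_on(71): voice 1 is free -> assigned | voices=[79 71 - -]
Op 9: note_off(71): free voice 1 | voices=[79 - - -]

Answer: 0 0 0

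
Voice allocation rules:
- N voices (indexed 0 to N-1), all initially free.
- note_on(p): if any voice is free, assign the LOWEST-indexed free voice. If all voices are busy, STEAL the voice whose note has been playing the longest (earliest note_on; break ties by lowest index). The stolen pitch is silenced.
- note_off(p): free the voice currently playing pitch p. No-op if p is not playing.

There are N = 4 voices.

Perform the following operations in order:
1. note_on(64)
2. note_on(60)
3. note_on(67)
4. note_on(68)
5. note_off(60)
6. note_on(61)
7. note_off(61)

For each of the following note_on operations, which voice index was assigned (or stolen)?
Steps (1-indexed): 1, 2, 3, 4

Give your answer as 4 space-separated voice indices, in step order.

Answer: 0 1 2 3

Derivation:
Op 1: note_on(64): voice 0 is free -> assigned | voices=[64 - - -]
Op 2: note_on(60): voice 1 is free -> assigned | voices=[64 60 - -]
Op 3: note_on(67): voice 2 is free -> assigned | voices=[64 60 67 -]
Op 4: note_on(68): voice 3 is free -> assigned | voices=[64 60 67 68]
Op 5: note_off(60): free voice 1 | voices=[64 - 67 68]
Op 6: note_on(61): voice 1 is free -> assigned | voices=[64 61 67 68]
Op 7: note_off(61): free voice 1 | voices=[64 - 67 68]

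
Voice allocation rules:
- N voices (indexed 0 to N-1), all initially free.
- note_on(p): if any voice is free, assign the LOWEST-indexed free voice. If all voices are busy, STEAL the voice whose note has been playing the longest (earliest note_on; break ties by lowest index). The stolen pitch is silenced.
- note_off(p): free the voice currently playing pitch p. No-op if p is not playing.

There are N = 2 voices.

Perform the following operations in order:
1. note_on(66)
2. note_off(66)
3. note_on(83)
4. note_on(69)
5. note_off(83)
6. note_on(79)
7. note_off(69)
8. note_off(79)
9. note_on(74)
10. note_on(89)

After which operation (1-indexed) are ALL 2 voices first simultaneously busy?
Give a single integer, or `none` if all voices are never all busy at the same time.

Answer: 4

Derivation:
Op 1: note_on(66): voice 0 is free -> assigned | voices=[66 -]
Op 2: note_off(66): free voice 0 | voices=[- -]
Op 3: note_on(83): voice 0 is free -> assigned | voices=[83 -]
Op 4: note_on(69): voice 1 is free -> assigned | voices=[83 69]
Op 5: note_off(83): free voice 0 | voices=[- 69]
Op 6: note_on(79): voice 0 is free -> assigned | voices=[79 69]
Op 7: note_off(69): free voice 1 | voices=[79 -]
Op 8: note_off(79): free voice 0 | voices=[- -]
Op 9: note_on(74): voice 0 is free -> assigned | voices=[74 -]
Op 10: note_on(89): voice 1 is free -> assigned | voices=[74 89]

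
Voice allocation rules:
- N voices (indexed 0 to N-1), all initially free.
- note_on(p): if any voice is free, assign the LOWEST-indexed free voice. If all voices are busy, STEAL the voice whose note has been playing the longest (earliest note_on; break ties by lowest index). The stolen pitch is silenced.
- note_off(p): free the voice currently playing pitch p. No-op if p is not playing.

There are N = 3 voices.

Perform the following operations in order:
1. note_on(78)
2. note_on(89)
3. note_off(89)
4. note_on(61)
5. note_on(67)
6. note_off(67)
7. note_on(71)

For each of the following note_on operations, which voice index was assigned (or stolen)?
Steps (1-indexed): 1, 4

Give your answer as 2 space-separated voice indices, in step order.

Op 1: note_on(78): voice 0 is free -> assigned | voices=[78 - -]
Op 2: note_on(89): voice 1 is free -> assigned | voices=[78 89 -]
Op 3: note_off(89): free voice 1 | voices=[78 - -]
Op 4: note_on(61): voice 1 is free -> assigned | voices=[78 61 -]
Op 5: note_on(67): voice 2 is free -> assigned | voices=[78 61 67]
Op 6: note_off(67): free voice 2 | voices=[78 61 -]
Op 7: note_on(71): voice 2 is free -> assigned | voices=[78 61 71]

Answer: 0 1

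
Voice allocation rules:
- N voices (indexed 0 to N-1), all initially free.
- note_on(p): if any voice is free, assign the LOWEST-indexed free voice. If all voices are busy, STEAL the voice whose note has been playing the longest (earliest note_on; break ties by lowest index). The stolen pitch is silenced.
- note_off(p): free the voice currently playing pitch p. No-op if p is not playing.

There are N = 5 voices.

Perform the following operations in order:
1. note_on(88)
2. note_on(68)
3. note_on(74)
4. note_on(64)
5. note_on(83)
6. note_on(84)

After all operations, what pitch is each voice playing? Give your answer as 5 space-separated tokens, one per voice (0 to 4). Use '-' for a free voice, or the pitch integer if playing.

Answer: 84 68 74 64 83

Derivation:
Op 1: note_on(88): voice 0 is free -> assigned | voices=[88 - - - -]
Op 2: note_on(68): voice 1 is free -> assigned | voices=[88 68 - - -]
Op 3: note_on(74): voice 2 is free -> assigned | voices=[88 68 74 - -]
Op 4: note_on(64): voice 3 is free -> assigned | voices=[88 68 74 64 -]
Op 5: note_on(83): voice 4 is free -> assigned | voices=[88 68 74 64 83]
Op 6: note_on(84): all voices busy, STEAL voice 0 (pitch 88, oldest) -> assign | voices=[84 68 74 64 83]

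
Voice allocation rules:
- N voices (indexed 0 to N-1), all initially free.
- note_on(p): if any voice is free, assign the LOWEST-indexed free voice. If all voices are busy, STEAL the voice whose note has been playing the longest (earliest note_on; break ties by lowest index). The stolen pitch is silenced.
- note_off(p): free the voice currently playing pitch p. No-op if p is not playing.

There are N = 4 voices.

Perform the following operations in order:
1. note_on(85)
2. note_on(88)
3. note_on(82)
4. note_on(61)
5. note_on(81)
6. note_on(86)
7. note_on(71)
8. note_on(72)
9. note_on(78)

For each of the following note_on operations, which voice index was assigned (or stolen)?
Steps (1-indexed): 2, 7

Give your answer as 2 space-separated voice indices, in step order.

Op 1: note_on(85): voice 0 is free -> assigned | voices=[85 - - -]
Op 2: note_on(88): voice 1 is free -> assigned | voices=[85 88 - -]
Op 3: note_on(82): voice 2 is free -> assigned | voices=[85 88 82 -]
Op 4: note_on(61): voice 3 is free -> assigned | voices=[85 88 82 61]
Op 5: note_on(81): all voices busy, STEAL voice 0 (pitch 85, oldest) -> assign | voices=[81 88 82 61]
Op 6: note_on(86): all voices busy, STEAL voice 1 (pitch 88, oldest) -> assign | voices=[81 86 82 61]
Op 7: note_on(71): all voices busy, STEAL voice 2 (pitch 82, oldest) -> assign | voices=[81 86 71 61]
Op 8: note_on(72): all voices busy, STEAL voice 3 (pitch 61, oldest) -> assign | voices=[81 86 71 72]
Op 9: note_on(78): all voices busy, STEAL voice 0 (pitch 81, oldest) -> assign | voices=[78 86 71 72]

Answer: 1 2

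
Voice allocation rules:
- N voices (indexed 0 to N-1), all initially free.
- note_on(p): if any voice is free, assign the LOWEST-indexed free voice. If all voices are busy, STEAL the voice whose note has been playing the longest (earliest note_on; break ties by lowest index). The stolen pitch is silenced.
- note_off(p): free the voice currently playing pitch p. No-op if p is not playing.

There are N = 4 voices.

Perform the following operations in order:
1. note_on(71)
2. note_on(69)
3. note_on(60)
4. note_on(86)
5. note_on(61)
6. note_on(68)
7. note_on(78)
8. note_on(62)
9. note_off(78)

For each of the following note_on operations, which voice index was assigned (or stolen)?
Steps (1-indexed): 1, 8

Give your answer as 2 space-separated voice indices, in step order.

Op 1: note_on(71): voice 0 is free -> assigned | voices=[71 - - -]
Op 2: note_on(69): voice 1 is free -> assigned | voices=[71 69 - -]
Op 3: note_on(60): voice 2 is free -> assigned | voices=[71 69 60 -]
Op 4: note_on(86): voice 3 is free -> assigned | voices=[71 69 60 86]
Op 5: note_on(61): all voices busy, STEAL voice 0 (pitch 71, oldest) -> assign | voices=[61 69 60 86]
Op 6: note_on(68): all voices busy, STEAL voice 1 (pitch 69, oldest) -> assign | voices=[61 68 60 86]
Op 7: note_on(78): all voices busy, STEAL voice 2 (pitch 60, oldest) -> assign | voices=[61 68 78 86]
Op 8: note_on(62): all voices busy, STEAL voice 3 (pitch 86, oldest) -> assign | voices=[61 68 78 62]
Op 9: note_off(78): free voice 2 | voices=[61 68 - 62]

Answer: 0 3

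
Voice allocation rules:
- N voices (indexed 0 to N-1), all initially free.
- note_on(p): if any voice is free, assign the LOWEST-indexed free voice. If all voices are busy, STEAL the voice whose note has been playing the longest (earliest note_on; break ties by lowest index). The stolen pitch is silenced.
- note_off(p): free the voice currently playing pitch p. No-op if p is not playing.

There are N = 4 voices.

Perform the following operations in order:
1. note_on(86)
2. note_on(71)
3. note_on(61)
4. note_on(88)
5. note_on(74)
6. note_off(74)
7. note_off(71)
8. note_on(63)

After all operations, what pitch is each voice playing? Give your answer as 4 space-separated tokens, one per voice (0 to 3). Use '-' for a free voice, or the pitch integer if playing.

Answer: 63 - 61 88

Derivation:
Op 1: note_on(86): voice 0 is free -> assigned | voices=[86 - - -]
Op 2: note_on(71): voice 1 is free -> assigned | voices=[86 71 - -]
Op 3: note_on(61): voice 2 is free -> assigned | voices=[86 71 61 -]
Op 4: note_on(88): voice 3 is free -> assigned | voices=[86 71 61 88]
Op 5: note_on(74): all voices busy, STEAL voice 0 (pitch 86, oldest) -> assign | voices=[74 71 61 88]
Op 6: note_off(74): free voice 0 | voices=[- 71 61 88]
Op 7: note_off(71): free voice 1 | voices=[- - 61 88]
Op 8: note_on(63): voice 0 is free -> assigned | voices=[63 - 61 88]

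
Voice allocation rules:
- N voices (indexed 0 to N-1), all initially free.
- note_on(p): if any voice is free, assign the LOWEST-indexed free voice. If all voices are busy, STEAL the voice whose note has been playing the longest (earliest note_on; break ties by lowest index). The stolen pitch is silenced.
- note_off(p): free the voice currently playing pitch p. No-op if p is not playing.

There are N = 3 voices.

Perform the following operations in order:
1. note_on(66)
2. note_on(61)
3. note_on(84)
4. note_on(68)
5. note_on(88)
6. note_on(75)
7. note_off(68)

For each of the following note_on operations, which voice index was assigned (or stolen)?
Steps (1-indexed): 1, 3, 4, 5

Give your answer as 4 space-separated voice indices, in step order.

Answer: 0 2 0 1

Derivation:
Op 1: note_on(66): voice 0 is free -> assigned | voices=[66 - -]
Op 2: note_on(61): voice 1 is free -> assigned | voices=[66 61 -]
Op 3: note_on(84): voice 2 is free -> assigned | voices=[66 61 84]
Op 4: note_on(68): all voices busy, STEAL voice 0 (pitch 66, oldest) -> assign | voices=[68 61 84]
Op 5: note_on(88): all voices busy, STEAL voice 1 (pitch 61, oldest) -> assign | voices=[68 88 84]
Op 6: note_on(75): all voices busy, STEAL voice 2 (pitch 84, oldest) -> assign | voices=[68 88 75]
Op 7: note_off(68): free voice 0 | voices=[- 88 75]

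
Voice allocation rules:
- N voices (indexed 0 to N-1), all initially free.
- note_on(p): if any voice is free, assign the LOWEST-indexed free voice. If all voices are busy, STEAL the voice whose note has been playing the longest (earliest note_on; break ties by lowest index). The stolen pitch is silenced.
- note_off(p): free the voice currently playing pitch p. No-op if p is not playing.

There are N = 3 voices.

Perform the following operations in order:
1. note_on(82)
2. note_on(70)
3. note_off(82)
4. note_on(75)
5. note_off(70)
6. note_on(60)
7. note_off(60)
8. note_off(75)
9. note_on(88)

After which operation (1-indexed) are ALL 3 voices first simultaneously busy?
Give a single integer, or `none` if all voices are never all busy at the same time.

Op 1: note_on(82): voice 0 is free -> assigned | voices=[82 - -]
Op 2: note_on(70): voice 1 is free -> assigned | voices=[82 70 -]
Op 3: note_off(82): free voice 0 | voices=[- 70 -]
Op 4: note_on(75): voice 0 is free -> assigned | voices=[75 70 -]
Op 5: note_off(70): free voice 1 | voices=[75 - -]
Op 6: note_on(60): voice 1 is free -> assigned | voices=[75 60 -]
Op 7: note_off(60): free voice 1 | voices=[75 - -]
Op 8: note_off(75): free voice 0 | voices=[- - -]
Op 9: note_on(88): voice 0 is free -> assigned | voices=[88 - -]

Answer: none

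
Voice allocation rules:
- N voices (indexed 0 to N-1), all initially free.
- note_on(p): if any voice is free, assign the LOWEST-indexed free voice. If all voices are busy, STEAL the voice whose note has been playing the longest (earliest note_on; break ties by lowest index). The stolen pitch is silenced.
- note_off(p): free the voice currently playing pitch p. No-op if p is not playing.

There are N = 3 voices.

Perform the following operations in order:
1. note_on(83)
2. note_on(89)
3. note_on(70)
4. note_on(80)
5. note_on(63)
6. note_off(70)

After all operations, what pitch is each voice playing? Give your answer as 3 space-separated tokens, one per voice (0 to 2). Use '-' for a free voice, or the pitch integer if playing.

Answer: 80 63 -

Derivation:
Op 1: note_on(83): voice 0 is free -> assigned | voices=[83 - -]
Op 2: note_on(89): voice 1 is free -> assigned | voices=[83 89 -]
Op 3: note_on(70): voice 2 is free -> assigned | voices=[83 89 70]
Op 4: note_on(80): all voices busy, STEAL voice 0 (pitch 83, oldest) -> assign | voices=[80 89 70]
Op 5: note_on(63): all voices busy, STEAL voice 1 (pitch 89, oldest) -> assign | voices=[80 63 70]
Op 6: note_off(70): free voice 2 | voices=[80 63 -]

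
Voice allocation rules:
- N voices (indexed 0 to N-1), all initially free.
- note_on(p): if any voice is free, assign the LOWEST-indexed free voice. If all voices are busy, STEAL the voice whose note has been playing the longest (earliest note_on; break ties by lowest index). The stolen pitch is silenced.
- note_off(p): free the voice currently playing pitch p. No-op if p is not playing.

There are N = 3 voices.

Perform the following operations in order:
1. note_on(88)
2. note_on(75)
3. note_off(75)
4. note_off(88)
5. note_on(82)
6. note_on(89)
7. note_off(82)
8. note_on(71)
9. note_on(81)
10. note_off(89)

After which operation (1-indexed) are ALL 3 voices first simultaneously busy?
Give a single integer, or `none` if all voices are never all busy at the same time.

Op 1: note_on(88): voice 0 is free -> assigned | voices=[88 - -]
Op 2: note_on(75): voice 1 is free -> assigned | voices=[88 75 -]
Op 3: note_off(75): free voice 1 | voices=[88 - -]
Op 4: note_off(88): free voice 0 | voices=[- - -]
Op 5: note_on(82): voice 0 is free -> assigned | voices=[82 - -]
Op 6: note_on(89): voice 1 is free -> assigned | voices=[82 89 -]
Op 7: note_off(82): free voice 0 | voices=[- 89 -]
Op 8: note_on(71): voice 0 is free -> assigned | voices=[71 89 -]
Op 9: note_on(81): voice 2 is free -> assigned | voices=[71 89 81]
Op 10: note_off(89): free voice 1 | voices=[71 - 81]

Answer: 9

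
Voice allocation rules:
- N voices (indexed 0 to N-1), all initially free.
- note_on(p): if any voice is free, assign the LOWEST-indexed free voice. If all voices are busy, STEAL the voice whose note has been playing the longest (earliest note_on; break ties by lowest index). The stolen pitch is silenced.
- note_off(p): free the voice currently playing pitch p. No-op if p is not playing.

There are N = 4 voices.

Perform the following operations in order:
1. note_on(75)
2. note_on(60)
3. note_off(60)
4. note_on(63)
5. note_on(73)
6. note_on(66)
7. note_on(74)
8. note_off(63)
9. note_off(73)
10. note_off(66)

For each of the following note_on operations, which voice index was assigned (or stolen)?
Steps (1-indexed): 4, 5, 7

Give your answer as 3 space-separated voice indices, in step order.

Answer: 1 2 0

Derivation:
Op 1: note_on(75): voice 0 is free -> assigned | voices=[75 - - -]
Op 2: note_on(60): voice 1 is free -> assigned | voices=[75 60 - -]
Op 3: note_off(60): free voice 1 | voices=[75 - - -]
Op 4: note_on(63): voice 1 is free -> assigned | voices=[75 63 - -]
Op 5: note_on(73): voice 2 is free -> assigned | voices=[75 63 73 -]
Op 6: note_on(66): voice 3 is free -> assigned | voices=[75 63 73 66]
Op 7: note_on(74): all voices busy, STEAL voice 0 (pitch 75, oldest) -> assign | voices=[74 63 73 66]
Op 8: note_off(63): free voice 1 | voices=[74 - 73 66]
Op 9: note_off(73): free voice 2 | voices=[74 - - 66]
Op 10: note_off(66): free voice 3 | voices=[74 - - -]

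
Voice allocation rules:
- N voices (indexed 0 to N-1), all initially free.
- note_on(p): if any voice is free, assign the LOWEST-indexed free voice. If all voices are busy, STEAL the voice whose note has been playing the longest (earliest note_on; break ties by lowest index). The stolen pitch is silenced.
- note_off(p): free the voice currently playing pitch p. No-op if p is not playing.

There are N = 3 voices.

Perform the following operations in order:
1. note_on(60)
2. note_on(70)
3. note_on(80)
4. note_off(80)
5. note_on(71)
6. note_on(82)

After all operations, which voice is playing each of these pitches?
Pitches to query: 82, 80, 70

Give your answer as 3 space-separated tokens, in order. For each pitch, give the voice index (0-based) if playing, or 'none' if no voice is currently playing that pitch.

Op 1: note_on(60): voice 0 is free -> assigned | voices=[60 - -]
Op 2: note_on(70): voice 1 is free -> assigned | voices=[60 70 -]
Op 3: note_on(80): voice 2 is free -> assigned | voices=[60 70 80]
Op 4: note_off(80): free voice 2 | voices=[60 70 -]
Op 5: note_on(71): voice 2 is free -> assigned | voices=[60 70 71]
Op 6: note_on(82): all voices busy, STEAL voice 0 (pitch 60, oldest) -> assign | voices=[82 70 71]

Answer: 0 none 1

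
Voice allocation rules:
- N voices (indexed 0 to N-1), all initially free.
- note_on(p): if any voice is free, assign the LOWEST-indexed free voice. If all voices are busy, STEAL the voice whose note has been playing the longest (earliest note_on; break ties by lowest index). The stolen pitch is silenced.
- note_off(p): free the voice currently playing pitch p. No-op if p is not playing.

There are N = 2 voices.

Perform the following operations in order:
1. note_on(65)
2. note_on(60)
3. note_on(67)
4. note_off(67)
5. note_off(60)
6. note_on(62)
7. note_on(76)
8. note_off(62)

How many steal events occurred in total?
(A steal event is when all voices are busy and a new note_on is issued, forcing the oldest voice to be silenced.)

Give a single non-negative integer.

Answer: 1

Derivation:
Op 1: note_on(65): voice 0 is free -> assigned | voices=[65 -]
Op 2: note_on(60): voice 1 is free -> assigned | voices=[65 60]
Op 3: note_on(67): all voices busy, STEAL voice 0 (pitch 65, oldest) -> assign | voices=[67 60]
Op 4: note_off(67): free voice 0 | voices=[- 60]
Op 5: note_off(60): free voice 1 | voices=[- -]
Op 6: note_on(62): voice 0 is free -> assigned | voices=[62 -]
Op 7: note_on(76): voice 1 is free -> assigned | voices=[62 76]
Op 8: note_off(62): free voice 0 | voices=[- 76]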